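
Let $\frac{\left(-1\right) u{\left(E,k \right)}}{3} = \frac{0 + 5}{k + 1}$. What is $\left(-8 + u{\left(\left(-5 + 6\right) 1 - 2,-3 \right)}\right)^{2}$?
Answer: $\frac{1}{4} \approx 0.25$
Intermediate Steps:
$u{\left(E,k \right)} = - \frac{15}{1 + k}$ ($u{\left(E,k \right)} = - 3 \frac{0 + 5}{k + 1} = - 3 \frac{5}{1 + k} = - \frac{15}{1 + k}$)
$\left(-8 + u{\left(\left(-5 + 6\right) 1 - 2,-3 \right)}\right)^{2} = \left(-8 - \frac{15}{1 - 3}\right)^{2} = \left(-8 - \frac{15}{-2}\right)^{2} = \left(-8 - - \frac{15}{2}\right)^{2} = \left(-8 + \frac{15}{2}\right)^{2} = \left(- \frac{1}{2}\right)^{2} = \frac{1}{4}$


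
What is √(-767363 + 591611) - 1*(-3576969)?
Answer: 3576969 + 6*I*√4882 ≈ 3.577e+6 + 419.23*I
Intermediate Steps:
√(-767363 + 591611) - 1*(-3576969) = √(-175752) + 3576969 = 6*I*√4882 + 3576969 = 3576969 + 6*I*√4882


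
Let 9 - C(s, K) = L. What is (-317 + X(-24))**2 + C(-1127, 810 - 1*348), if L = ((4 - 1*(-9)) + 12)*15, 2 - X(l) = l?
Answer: 84315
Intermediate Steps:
X(l) = 2 - l
L = 375 (L = ((4 + 9) + 12)*15 = (13 + 12)*15 = 25*15 = 375)
C(s, K) = -366 (C(s, K) = 9 - 1*375 = 9 - 375 = -366)
(-317 + X(-24))**2 + C(-1127, 810 - 1*348) = (-317 + (2 - 1*(-24)))**2 - 366 = (-317 + (2 + 24))**2 - 366 = (-317 + 26)**2 - 366 = (-291)**2 - 366 = 84681 - 366 = 84315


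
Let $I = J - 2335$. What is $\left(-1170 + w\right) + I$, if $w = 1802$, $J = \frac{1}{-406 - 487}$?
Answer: $- \frac{1520780}{893} \approx -1703.0$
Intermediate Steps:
$J = - \frac{1}{893}$ ($J = \frac{1}{-893} = - \frac{1}{893} \approx -0.0011198$)
$I = - \frac{2085156}{893}$ ($I = - \frac{1}{893} - 2335 = - \frac{2085156}{893} \approx -2335.0$)
$\left(-1170 + w\right) + I = \left(-1170 + 1802\right) - \frac{2085156}{893} = 632 - \frac{2085156}{893} = - \frac{1520780}{893}$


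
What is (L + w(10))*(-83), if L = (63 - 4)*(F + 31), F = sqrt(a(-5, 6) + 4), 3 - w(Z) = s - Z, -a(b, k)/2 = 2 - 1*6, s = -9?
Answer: -153633 - 9794*sqrt(3) ≈ -1.7060e+5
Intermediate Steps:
a(b, k) = 8 (a(b, k) = -2*(2 - 1*6) = -2*(2 - 6) = -2*(-4) = 8)
w(Z) = 12 + Z (w(Z) = 3 - (-9 - Z) = 3 + (9 + Z) = 12 + Z)
F = 2*sqrt(3) (F = sqrt(8 + 4) = sqrt(12) = 2*sqrt(3) ≈ 3.4641)
L = 1829 + 118*sqrt(3) (L = (63 - 4)*(2*sqrt(3) + 31) = 59*(31 + 2*sqrt(3)) = 1829 + 118*sqrt(3) ≈ 2033.4)
(L + w(10))*(-83) = ((1829 + 118*sqrt(3)) + (12 + 10))*(-83) = ((1829 + 118*sqrt(3)) + 22)*(-83) = (1851 + 118*sqrt(3))*(-83) = -153633 - 9794*sqrt(3)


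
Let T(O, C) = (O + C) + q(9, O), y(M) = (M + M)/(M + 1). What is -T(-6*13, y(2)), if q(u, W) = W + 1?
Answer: 461/3 ≈ 153.67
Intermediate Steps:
q(u, W) = 1 + W
y(M) = 2*M/(1 + M) (y(M) = (2*M)/(1 + M) = 2*M/(1 + M))
T(O, C) = 1 + C + 2*O (T(O, C) = (O + C) + (1 + O) = (C + O) + (1 + O) = 1 + C + 2*O)
-T(-6*13, y(2)) = -(1 + 2*2/(1 + 2) + 2*(-6*13)) = -(1 + 2*2/3 + 2*(-78)) = -(1 + 2*2*(1/3) - 156) = -(1 + 4/3 - 156) = -1*(-461/3) = 461/3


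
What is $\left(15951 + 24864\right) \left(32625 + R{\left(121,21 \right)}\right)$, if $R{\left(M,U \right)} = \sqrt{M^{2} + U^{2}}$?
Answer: $1331589375 + 40815 \sqrt{15082} \approx 1.3366 \cdot 10^{9}$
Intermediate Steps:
$\left(15951 + 24864\right) \left(32625 + R{\left(121,21 \right)}\right) = \left(15951 + 24864\right) \left(32625 + \sqrt{121^{2} + 21^{2}}\right) = 40815 \left(32625 + \sqrt{14641 + 441}\right) = 40815 \left(32625 + \sqrt{15082}\right) = 1331589375 + 40815 \sqrt{15082}$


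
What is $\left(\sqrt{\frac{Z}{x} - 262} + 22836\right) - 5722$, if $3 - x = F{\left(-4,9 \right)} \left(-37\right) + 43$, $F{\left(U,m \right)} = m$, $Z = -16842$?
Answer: $17114 + \frac{2 i \sqrt{6856786}}{293} \approx 17114.0 + 17.874 i$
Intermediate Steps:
$x = 293$ ($x = 3 - \left(9 \left(-37\right) + 43\right) = 3 - \left(-333 + 43\right) = 3 - -290 = 3 + 290 = 293$)
$\left(\sqrt{\frac{Z}{x} - 262} + 22836\right) - 5722 = \left(\sqrt{- \frac{16842}{293} - 262} + 22836\right) - 5722 = \left(\sqrt{- \frac{93608}{293}} + 22836\right) - 5722 = \left(\frac{2 i \sqrt{6856786}}{293} + 22836\right) - 5722 = \left(22836 + \frac{2 i \sqrt{6856786}}{293}\right) - 5722 = 17114 + \frac{2 i \sqrt{6856786}}{293}$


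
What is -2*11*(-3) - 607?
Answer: -541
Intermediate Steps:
-2*11*(-3) - 607 = -22*(-3) - 607 = 66 - 607 = -541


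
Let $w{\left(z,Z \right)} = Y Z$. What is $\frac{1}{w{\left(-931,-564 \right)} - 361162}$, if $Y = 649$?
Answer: $- \frac{1}{727198} \approx -1.3751 \cdot 10^{-6}$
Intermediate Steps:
$w{\left(z,Z \right)} = 649 Z$
$\frac{1}{w{\left(-931,-564 \right)} - 361162} = \frac{1}{649 \left(-564\right) - 361162} = \frac{1}{-366036 - 361162} = \frac{1}{-727198} = - \frac{1}{727198}$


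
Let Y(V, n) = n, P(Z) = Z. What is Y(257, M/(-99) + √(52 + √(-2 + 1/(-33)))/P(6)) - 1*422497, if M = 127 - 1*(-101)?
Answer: -13942477/33 + √(56628 + 33*I*√2211)/198 ≈ -4.225e+5 + 0.016465*I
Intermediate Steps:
M = 228 (M = 127 + 101 = 228)
Y(257, M/(-99) + √(52 + √(-2 + 1/(-33)))/P(6)) - 1*422497 = (228/(-99) + √(52 + √(-2 + 1/(-33)))/6) - 1*422497 = (228*(-1/99) + √(52 + √(-2 - 1/33))*(⅙)) - 422497 = (-76/33 + √(52 + √(-67/33))*(⅙)) - 422497 = (-76/33 + √(52 + I*√2211/33)*(⅙)) - 422497 = (-76/33 + √(52 + I*√2211/33)/6) - 422497 = -13942477/33 + √(52 + I*√2211/33)/6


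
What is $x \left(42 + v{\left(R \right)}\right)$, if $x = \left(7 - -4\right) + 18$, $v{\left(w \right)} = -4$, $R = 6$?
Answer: $1102$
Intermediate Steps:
$x = 29$ ($x = \left(7 + 4\right) + 18 = 11 + 18 = 29$)
$x \left(42 + v{\left(R \right)}\right) = 29 \left(42 - 4\right) = 29 \cdot 38 = 1102$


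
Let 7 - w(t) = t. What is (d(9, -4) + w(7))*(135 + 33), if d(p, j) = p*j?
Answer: -6048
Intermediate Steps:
d(p, j) = j*p
w(t) = 7 - t
(d(9, -4) + w(7))*(135 + 33) = (-4*9 + (7 - 1*7))*(135 + 33) = (-36 + (7 - 7))*168 = (-36 + 0)*168 = -36*168 = -6048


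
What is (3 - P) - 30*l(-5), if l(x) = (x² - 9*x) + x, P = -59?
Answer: -1888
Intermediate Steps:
l(x) = x² - 8*x
(3 - P) - 30*l(-5) = (3 - 1*(-59)) - (-150)*(-8 - 5) = (3 + 59) - (-150)*(-13) = 62 - 30*65 = 62 - 1950 = -1888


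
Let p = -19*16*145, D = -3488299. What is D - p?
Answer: -3444219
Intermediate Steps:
p = -44080 (p = -304*145 = -44080)
D - p = -3488299 - 1*(-44080) = -3488299 + 44080 = -3444219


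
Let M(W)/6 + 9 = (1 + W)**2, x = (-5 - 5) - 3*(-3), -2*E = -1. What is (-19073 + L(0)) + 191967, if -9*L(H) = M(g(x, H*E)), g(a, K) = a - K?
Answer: 172900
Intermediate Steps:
E = 1/2 (E = -1/2*(-1) = 1/2 ≈ 0.50000)
x = -1 (x = -10 + 9 = -1)
M(W) = -54 + 6*(1 + W)**2
L(H) = 6 - H**2/6 (L(H) = -(-54 + 6*(1 + (-1 - H/2))**2)/9 = -(-54 + 6*(-H/2)**2)/9 = -(-54 + 6*(H**2/4))/9 = -(-54 + 3*H**2/2)/9 = 6 - H**2/6)
(-19073 + L(0)) + 191967 = (-19073 + (6 - 1/6*0**2)) + 191967 = (-19073 + (6 - 1/6*0)) + 191967 = (-19073 + (6 + 0)) + 191967 = (-19073 + 6) + 191967 = -19067 + 191967 = 172900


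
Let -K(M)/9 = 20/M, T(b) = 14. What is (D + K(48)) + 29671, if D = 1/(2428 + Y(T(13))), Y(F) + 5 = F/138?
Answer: 9920372531/334388 ≈ 29667.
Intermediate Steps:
Y(F) = -5 + F/138
K(M) = -180/M
D = 69/167194 (D = 1/(2428 + (-5 + (1/138)*14)) = 1/(2428 + (-5 + 7/69)) = 1/(2428 - 338/69) = 1/(167194/69) = 69/167194 ≈ 0.00041269)
(D + K(48)) + 29671 = (69/167194 - 180/48) + 29671 = (69/167194 - 180*1/48) + 29671 = (69/167194 - 15/4) + 29671 = -1253817/334388 + 29671 = 9920372531/334388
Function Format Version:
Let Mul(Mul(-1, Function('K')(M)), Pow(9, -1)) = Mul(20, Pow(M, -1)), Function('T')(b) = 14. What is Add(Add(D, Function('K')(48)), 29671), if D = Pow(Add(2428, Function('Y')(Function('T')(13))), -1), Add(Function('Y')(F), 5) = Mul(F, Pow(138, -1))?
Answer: Rational(9920372531, 334388) ≈ 29667.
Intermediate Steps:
Function('Y')(F) = Add(-5, Mul(Rational(1, 138), F)) (Function('Y')(F) = Add(-5, Mul(F, Pow(138, -1))) = Add(-5, Mul(F, Rational(1, 138))) = Add(-5, Mul(Rational(1, 138), F)))
Function('K')(M) = Mul(-180, Pow(M, -1)) (Function('K')(M) = Mul(-9, Mul(20, Pow(M, -1))) = Mul(-180, Pow(M, -1)))
D = Rational(69, 167194) (D = Pow(Add(2428, Add(-5, Mul(Rational(1, 138), 14))), -1) = Pow(Add(2428, Add(-5, Rational(7, 69))), -1) = Pow(Add(2428, Rational(-338, 69)), -1) = Pow(Rational(167194, 69), -1) = Rational(69, 167194) ≈ 0.00041269)
Add(Add(D, Function('K')(48)), 29671) = Add(Add(Rational(69, 167194), Mul(-180, Pow(48, -1))), 29671) = Add(Add(Rational(69, 167194), Mul(-180, Rational(1, 48))), 29671) = Add(Add(Rational(69, 167194), Rational(-15, 4)), 29671) = Add(Rational(-1253817, 334388), 29671) = Rational(9920372531, 334388)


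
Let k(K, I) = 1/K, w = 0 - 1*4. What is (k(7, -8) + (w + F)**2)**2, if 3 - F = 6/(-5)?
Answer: 1024/30625 ≈ 0.033437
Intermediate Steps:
w = -4 (w = 0 - 4 = -4)
F = 21/5 (F = 3 - 6/(-5) = 3 - 6*(-1)/5 = 3 - 1*(-6/5) = 3 + 6/5 = 21/5 ≈ 4.2000)
(k(7, -8) + (w + F)**2)**2 = (1/7 + (-4 + 21/5)**2)**2 = (1/7 + (1/5)**2)**2 = (1/7 + 1/25)**2 = (32/175)**2 = 1024/30625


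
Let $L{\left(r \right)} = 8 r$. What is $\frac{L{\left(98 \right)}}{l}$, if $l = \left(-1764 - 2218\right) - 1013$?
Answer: $- \frac{784}{4995} \approx -0.15696$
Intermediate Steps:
$l = -4995$ ($l = -3982 - 1013 = -4995$)
$\frac{L{\left(98 \right)}}{l} = \frac{8 \cdot 98}{-4995} = 784 \left(- \frac{1}{4995}\right) = - \frac{784}{4995}$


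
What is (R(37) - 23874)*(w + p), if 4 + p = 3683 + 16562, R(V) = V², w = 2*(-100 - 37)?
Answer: -449357335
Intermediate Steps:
w = -274 (w = 2*(-137) = -274)
p = 20241 (p = -4 + (3683 + 16562) = -4 + 20245 = 20241)
(R(37) - 23874)*(w + p) = (37² - 23874)*(-274 + 20241) = (1369 - 23874)*19967 = -22505*19967 = -449357335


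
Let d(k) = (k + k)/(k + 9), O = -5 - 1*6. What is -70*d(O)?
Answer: -770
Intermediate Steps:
O = -11 (O = -5 - 6 = -11)
d(k) = 2*k/(9 + k) (d(k) = (2*k)/(9 + k) = 2*k/(9 + k))
-70*d(O) = -140*(-11)/(9 - 11) = -140*(-11)/(-2) = -140*(-11)*(-1)/2 = -70*11 = -770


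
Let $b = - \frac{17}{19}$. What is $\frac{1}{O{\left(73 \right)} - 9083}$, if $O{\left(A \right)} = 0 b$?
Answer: $- \frac{1}{9083} \approx -0.0001101$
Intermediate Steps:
$b = - \frac{17}{19}$ ($b = \left(-17\right) \frac{1}{19} = - \frac{17}{19} \approx -0.89474$)
$O{\left(A \right)} = 0$ ($O{\left(A \right)} = 0 \left(- \frac{17}{19}\right) = 0$)
$\frac{1}{O{\left(73 \right)} - 9083} = \frac{1}{0 - 9083} = \frac{1}{-9083} = - \frac{1}{9083}$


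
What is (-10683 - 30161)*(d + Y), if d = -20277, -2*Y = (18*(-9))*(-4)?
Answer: 841427244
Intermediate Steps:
Y = -324 (Y = -18*(-9)*(-4)/2 = -(-81)*(-4) = -½*648 = -324)
(-10683 - 30161)*(d + Y) = (-10683 - 30161)*(-20277 - 324) = -40844*(-20601) = 841427244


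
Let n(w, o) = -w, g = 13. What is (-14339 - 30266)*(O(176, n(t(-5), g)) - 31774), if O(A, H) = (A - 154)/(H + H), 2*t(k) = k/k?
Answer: 1418260580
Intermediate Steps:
t(k) = 1/2 (t(k) = (k/k)/2 = (1/2)*1 = 1/2)
O(A, H) = (-154 + A)/(2*H) (O(A, H) = (-154 + A)/((2*H)) = (-154 + A)*(1/(2*H)) = (-154 + A)/(2*H))
(-14339 - 30266)*(O(176, n(t(-5), g)) - 31774) = (-14339 - 30266)*((-154 + 176)/(2*((-1*1/2))) - 31774) = -44605*((1/2)*22/(-1/2) - 31774) = -44605*((1/2)*(-2)*22 - 31774) = -44605*(-22 - 31774) = -44605*(-31796) = 1418260580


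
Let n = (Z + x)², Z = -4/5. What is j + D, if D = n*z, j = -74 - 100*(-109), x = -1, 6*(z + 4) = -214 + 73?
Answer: 107369/10 ≈ 10737.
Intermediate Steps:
z = -55/2 (z = -4 + (-214 + 73)/6 = -4 + (⅙)*(-141) = -4 - 47/2 = -55/2 ≈ -27.500)
Z = -⅘ (Z = -4*⅕ = -⅘ ≈ -0.80000)
n = 81/25 (n = (-⅘ - 1)² = (-9/5)² = 81/25 ≈ 3.2400)
j = 10826 (j = -74 + 10900 = 10826)
D = -891/10 (D = (81/25)*(-55/2) = -891/10 ≈ -89.100)
j + D = 10826 - 891/10 = 107369/10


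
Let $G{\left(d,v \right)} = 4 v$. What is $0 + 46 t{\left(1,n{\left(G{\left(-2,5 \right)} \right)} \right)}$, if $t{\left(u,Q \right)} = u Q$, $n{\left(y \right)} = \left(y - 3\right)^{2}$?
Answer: $13294$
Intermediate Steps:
$n{\left(y \right)} = \left(-3 + y\right)^{2}$
$t{\left(u,Q \right)} = Q u$
$0 + 46 t{\left(1,n{\left(G{\left(-2,5 \right)} \right)} \right)} = 0 + 46 \left(-3 + 4 \cdot 5\right)^{2} \cdot 1 = 0 + 46 \left(-3 + 20\right)^{2} \cdot 1 = 0 + 46 \cdot 17^{2} \cdot 1 = 0 + 46 \cdot 289 \cdot 1 = 0 + 46 \cdot 289 = 0 + 13294 = 13294$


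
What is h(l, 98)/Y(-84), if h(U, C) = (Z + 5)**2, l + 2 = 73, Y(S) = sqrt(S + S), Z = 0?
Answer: -25*I*sqrt(42)/84 ≈ -1.9288*I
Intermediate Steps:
Y(S) = sqrt(2)*sqrt(S) (Y(S) = sqrt(2*S) = sqrt(2)*sqrt(S))
l = 71 (l = -2 + 73 = 71)
h(U, C) = 25 (h(U, C) = (0 + 5)**2 = 5**2 = 25)
h(l, 98)/Y(-84) = 25/((sqrt(2)*sqrt(-84))) = 25/((sqrt(2)*(2*I*sqrt(21)))) = 25/((2*I*sqrt(42))) = 25*(-I*sqrt(42)/84) = -25*I*sqrt(42)/84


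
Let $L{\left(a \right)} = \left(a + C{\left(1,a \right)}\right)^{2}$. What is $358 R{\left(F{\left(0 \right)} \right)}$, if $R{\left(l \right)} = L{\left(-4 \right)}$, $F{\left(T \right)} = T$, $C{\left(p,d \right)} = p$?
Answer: $3222$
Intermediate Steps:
$L{\left(a \right)} = \left(1 + a\right)^{2}$ ($L{\left(a \right)} = \left(a + 1\right)^{2} = \left(1 + a\right)^{2}$)
$R{\left(l \right)} = 9$ ($R{\left(l \right)} = \left(1 - 4\right)^{2} = \left(-3\right)^{2} = 9$)
$358 R{\left(F{\left(0 \right)} \right)} = 358 \cdot 9 = 3222$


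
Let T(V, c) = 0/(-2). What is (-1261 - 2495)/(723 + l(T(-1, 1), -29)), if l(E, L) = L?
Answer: -1878/347 ≈ -5.4121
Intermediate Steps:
T(V, c) = 0 (T(V, c) = 0*(-½) = 0)
(-1261 - 2495)/(723 + l(T(-1, 1), -29)) = (-1261 - 2495)/(723 - 29) = -3756/694 = -3756*1/694 = -1878/347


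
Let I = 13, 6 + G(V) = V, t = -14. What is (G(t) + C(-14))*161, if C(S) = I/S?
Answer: -6739/2 ≈ -3369.5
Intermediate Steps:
G(V) = -6 + V
C(S) = 13/S
(G(t) + C(-14))*161 = ((-6 - 14) + 13/(-14))*161 = (-20 + 13*(-1/14))*161 = (-20 - 13/14)*161 = -293/14*161 = -6739/2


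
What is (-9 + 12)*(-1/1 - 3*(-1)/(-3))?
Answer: -6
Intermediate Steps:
(-9 + 12)*(-1/1 - 3*(-1)/(-3)) = 3*(-1*1 + 3*(-1/3)) = 3*(-1 - 1) = 3*(-2) = -6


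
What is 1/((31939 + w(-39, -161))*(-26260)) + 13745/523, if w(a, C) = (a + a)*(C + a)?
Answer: 17158902553777/652899675220 ≈ 26.281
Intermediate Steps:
w(a, C) = 2*a*(C + a) (w(a, C) = (2*a)*(C + a) = 2*a*(C + a))
1/((31939 + w(-39, -161))*(-26260)) + 13745/523 = 1/((31939 + 2*(-39)*(-161 - 39))*(-26260)) + 13745/523 = -1/26260/(31939 + 2*(-39)*(-200)) + 13745*(1/523) = -1/26260/(31939 + 15600) + 13745/523 = -1/26260/47539 + 13745/523 = (1/47539)*(-1/26260) + 13745/523 = -1/1248374140 + 13745/523 = 17158902553777/652899675220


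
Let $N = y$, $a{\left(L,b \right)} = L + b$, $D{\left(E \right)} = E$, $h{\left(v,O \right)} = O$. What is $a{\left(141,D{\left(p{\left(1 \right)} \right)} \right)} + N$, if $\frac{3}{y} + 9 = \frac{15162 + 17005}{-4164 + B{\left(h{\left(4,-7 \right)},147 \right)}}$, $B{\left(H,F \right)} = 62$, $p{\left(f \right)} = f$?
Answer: $\frac{9797764}{69085} \approx 141.82$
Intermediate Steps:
$y = - \frac{12306}{69085}$ ($y = \frac{3}{-9 + \frac{15162 + 17005}{-4164 + 62}} = \frac{3}{-9 + \frac{32167}{-4102}} = \frac{3}{-9 + 32167 \left(- \frac{1}{4102}\right)} = \frac{3}{-9 - \frac{32167}{4102}} = \frac{3}{- \frac{69085}{4102}} = 3 \left(- \frac{4102}{69085}\right) = - \frac{12306}{69085} \approx -0.17813$)
$N = - \frac{12306}{69085} \approx -0.17813$
$a{\left(141,D{\left(p{\left(1 \right)} \right)} \right)} + N = \left(141 + 1\right) - \frac{12306}{69085} = 142 - \frac{12306}{69085} = \frac{9797764}{69085}$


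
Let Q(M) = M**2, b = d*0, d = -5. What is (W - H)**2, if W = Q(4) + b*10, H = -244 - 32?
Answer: 85264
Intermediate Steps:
b = 0 (b = -5*0 = 0)
H = -276
W = 16 (W = 4**2 + 0*10 = 16 + 0 = 16)
(W - H)**2 = (16 - 1*(-276))**2 = (16 + 276)**2 = 292**2 = 85264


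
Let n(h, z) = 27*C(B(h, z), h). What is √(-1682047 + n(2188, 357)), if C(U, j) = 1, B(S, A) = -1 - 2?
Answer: 2*I*√420505 ≈ 1296.9*I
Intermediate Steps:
B(S, A) = -3
n(h, z) = 27 (n(h, z) = 27*1 = 27)
√(-1682047 + n(2188, 357)) = √(-1682047 + 27) = √(-1682020) = 2*I*√420505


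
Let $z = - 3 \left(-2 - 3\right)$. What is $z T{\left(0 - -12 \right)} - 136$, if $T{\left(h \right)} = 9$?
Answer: $-1$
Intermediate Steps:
$z = 15$ ($z = \left(-3\right) \left(-5\right) = 15$)
$z T{\left(0 - -12 \right)} - 136 = 15 \cdot 9 - 136 = 135 - 136 = -1$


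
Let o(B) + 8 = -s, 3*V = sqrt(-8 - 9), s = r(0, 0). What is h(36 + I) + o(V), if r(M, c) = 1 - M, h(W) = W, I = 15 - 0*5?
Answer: 42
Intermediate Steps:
I = 15 (I = 15 - 1*0 = 15 + 0 = 15)
s = 1 (s = 1 - 1*0 = 1 + 0 = 1)
V = I*sqrt(17)/3 (V = sqrt(-8 - 9)/3 = sqrt(-17)/3 = (I*sqrt(17))/3 = I*sqrt(17)/3 ≈ 1.3744*I)
o(B) = -9 (o(B) = -8 - 1*1 = -8 - 1 = -9)
h(36 + I) + o(V) = (36 + 15) - 9 = 51 - 9 = 42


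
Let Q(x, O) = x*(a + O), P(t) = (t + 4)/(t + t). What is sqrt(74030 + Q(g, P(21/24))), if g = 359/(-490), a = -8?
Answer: 3*sqrt(1975057805)/490 ≈ 272.09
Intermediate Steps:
P(t) = (4 + t)/(2*t) (P(t) = (4 + t)/((2*t)) = (4 + t)*(1/(2*t)) = (4 + t)/(2*t))
g = -359/490 (g = 359*(-1/490) = -359/490 ≈ -0.73265)
Q(x, O) = x*(-8 + O)
sqrt(74030 + Q(g, P(21/24))) = sqrt(74030 - 359*(-8 + (4 + 21/24)/(2*((21/24))))/490) = sqrt(74030 - 359*(-8 + (4 + 21*(1/24))/(2*((21*(1/24)))))/490) = sqrt(74030 - 359*(-8 + (4 + 7/8)/(2*(7/8)))/490) = sqrt(74030 - 359*(-8 + (1/2)*(8/7)*(39/8))/490) = sqrt(74030 - 359*(-8 + 39/14)/490) = sqrt(74030 - 359/490*(-73/14)) = sqrt(74030 + 26207/6860) = sqrt(507872007/6860) = 3*sqrt(1975057805)/490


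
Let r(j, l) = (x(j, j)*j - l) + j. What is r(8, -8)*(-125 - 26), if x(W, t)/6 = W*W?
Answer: -466288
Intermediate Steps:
x(W, t) = 6*W² (x(W, t) = 6*(W*W) = 6*W²)
r(j, l) = j - l + 6*j³ (r(j, l) = ((6*j²)*j - l) + j = (6*j³ - l) + j = (-l + 6*j³) + j = j - l + 6*j³)
r(8, -8)*(-125 - 26) = (8 - 1*(-8) + 6*8³)*(-125 - 26) = (8 + 8 + 6*512)*(-151) = (8 + 8 + 3072)*(-151) = 3088*(-151) = -466288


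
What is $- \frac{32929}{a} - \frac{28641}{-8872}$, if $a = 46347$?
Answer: $\frac{1035278339}{411190584} \approx 2.5178$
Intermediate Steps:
$- \frac{32929}{a} - \frac{28641}{-8872} = - \frac{32929}{46347} - \frac{28641}{-8872} = \left(-32929\right) \frac{1}{46347} - - \frac{28641}{8872} = - \frac{32929}{46347} + \frac{28641}{8872} = \frac{1035278339}{411190584}$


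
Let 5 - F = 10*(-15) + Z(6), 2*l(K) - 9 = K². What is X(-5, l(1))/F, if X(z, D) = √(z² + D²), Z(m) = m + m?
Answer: 5*√2/143 ≈ 0.049448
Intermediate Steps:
l(K) = 9/2 + K²/2
Z(m) = 2*m
X(z, D) = √(D² + z²)
F = 143 (F = 5 - (10*(-15) + 2*6) = 5 - (-150 + 12) = 5 - 1*(-138) = 5 + 138 = 143)
X(-5, l(1))/F = √((9/2 + (½)*1²)² + (-5)²)/143 = √((9/2 + (½)*1)² + 25)*(1/143) = √((9/2 + ½)² + 25)*(1/143) = √(5² + 25)*(1/143) = √(25 + 25)*(1/143) = √50*(1/143) = (5*√2)*(1/143) = 5*√2/143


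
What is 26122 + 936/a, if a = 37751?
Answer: 986132558/37751 ≈ 26122.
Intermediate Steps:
26122 + 936/a = 26122 + 936/37751 = 986132558/37751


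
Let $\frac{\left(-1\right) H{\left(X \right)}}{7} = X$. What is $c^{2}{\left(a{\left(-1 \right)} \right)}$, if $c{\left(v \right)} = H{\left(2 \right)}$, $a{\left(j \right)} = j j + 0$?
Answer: $196$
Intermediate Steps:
$H{\left(X \right)} = - 7 X$
$a{\left(j \right)} = j^{2}$ ($a{\left(j \right)} = j^{2} + 0 = j^{2}$)
$c{\left(v \right)} = -14$ ($c{\left(v \right)} = \left(-7\right) 2 = -14$)
$c^{2}{\left(a{\left(-1 \right)} \right)} = \left(-14\right)^{2} = 196$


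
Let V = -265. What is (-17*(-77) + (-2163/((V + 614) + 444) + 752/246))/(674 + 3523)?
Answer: 127710670/409371183 ≈ 0.31197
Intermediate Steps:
(-17*(-77) + (-2163/((V + 614) + 444) + 752/246))/(674 + 3523) = (-17*(-77) + (-2163/((-265 + 614) + 444) + 752/246))/(674 + 3523) = (1309 + (-2163/(349 + 444) + 752*(1/246)))/4197 = (1309 + (-2163/793 + 376/123))*(1/4197) = (1309 + 32119/97539)*(1/4197) = (127710670/97539)*(1/4197) = 127710670/409371183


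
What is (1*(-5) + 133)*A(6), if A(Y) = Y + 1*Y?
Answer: 1536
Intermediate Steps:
A(Y) = 2*Y (A(Y) = Y + Y = 2*Y)
(1*(-5) + 133)*A(6) = (1*(-5) + 133)*(2*6) = (-5 + 133)*12 = 128*12 = 1536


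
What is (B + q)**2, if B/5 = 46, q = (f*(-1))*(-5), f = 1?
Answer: 55225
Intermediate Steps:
q = 5 (q = (1*(-1))*(-5) = -1*(-5) = 5)
B = 230 (B = 5*46 = 230)
(B + q)**2 = (230 + 5)**2 = 235**2 = 55225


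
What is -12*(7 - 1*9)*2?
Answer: 48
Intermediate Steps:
-12*(7 - 1*9)*2 = -12*(7 - 9)*2 = -12*(-2)*2 = 24*2 = 48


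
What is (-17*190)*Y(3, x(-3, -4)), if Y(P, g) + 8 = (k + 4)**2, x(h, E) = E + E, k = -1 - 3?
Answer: 25840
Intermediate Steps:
k = -4
x(h, E) = 2*E
Y(P, g) = -8 (Y(P, g) = -8 + (-4 + 4)**2 = -8 + 0**2 = -8 + 0 = -8)
(-17*190)*Y(3, x(-3, -4)) = -17*190*(-8) = -3230*(-8) = 25840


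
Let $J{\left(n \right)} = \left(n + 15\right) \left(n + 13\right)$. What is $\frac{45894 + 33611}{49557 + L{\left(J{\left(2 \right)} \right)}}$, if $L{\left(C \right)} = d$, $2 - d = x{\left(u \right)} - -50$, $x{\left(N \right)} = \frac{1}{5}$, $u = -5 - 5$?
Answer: $\frac{397525}{247544} \approx 1.6059$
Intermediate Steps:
$u = -10$
$x{\left(N \right)} = \frac{1}{5}$
$J{\left(n \right)} = \left(13 + n\right) \left(15 + n\right)$ ($J{\left(n \right)} = \left(15 + n\right) \left(13 + n\right) = \left(13 + n\right) \left(15 + n\right)$)
$d = - \frac{241}{5}$ ($d = 2 - \left(\frac{1}{5} - -50\right) = 2 - \left(\frac{1}{5} + 50\right) = 2 - \frac{251}{5} = - \frac{241}{5} \approx -48.2$)
$L{\left(C \right)} = - \frac{241}{5}$
$\frac{45894 + 33611}{49557 + L{\left(J{\left(2 \right)} \right)}} = \frac{45894 + 33611}{49557 - \frac{241}{5}} = \frac{79505}{\frac{247544}{5}} = 79505 \cdot \frac{5}{247544} = \frac{397525}{247544}$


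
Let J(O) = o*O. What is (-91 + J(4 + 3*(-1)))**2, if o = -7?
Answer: 9604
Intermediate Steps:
J(O) = -7*O
(-91 + J(4 + 3*(-1)))**2 = (-91 - 7*(4 + 3*(-1)))**2 = (-91 - 7*(4 - 3))**2 = (-91 - 7*1)**2 = (-91 - 7)**2 = (-98)**2 = 9604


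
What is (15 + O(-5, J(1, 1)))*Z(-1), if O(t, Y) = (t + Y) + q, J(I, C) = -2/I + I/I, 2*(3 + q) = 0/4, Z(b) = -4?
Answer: -24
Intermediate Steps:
q = -3 (q = -3 + (0/4)/2 = -3 + (0*(¼))/2 = -3 + (½)*0 = -3 + 0 = -3)
J(I, C) = 1 - 2/I (J(I, C) = -2/I + 1 = 1 - 2/I)
O(t, Y) = -3 + Y + t (O(t, Y) = (t + Y) - 3 = (Y + t) - 3 = -3 + Y + t)
(15 + O(-5, J(1, 1)))*Z(-1) = (15 + (-3 + (-2 + 1)/1 - 5))*(-4) = (15 + (-3 + 1*(-1) - 5))*(-4) = (15 + (-3 - 1 - 5))*(-4) = (15 - 9)*(-4) = 6*(-4) = -24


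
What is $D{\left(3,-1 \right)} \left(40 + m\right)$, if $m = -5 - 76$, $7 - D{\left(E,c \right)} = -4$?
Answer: $-451$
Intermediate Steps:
$D{\left(E,c \right)} = 11$ ($D{\left(E,c \right)} = 7 - -4 = 7 + 4 = 11$)
$m = -81$
$D{\left(3,-1 \right)} \left(40 + m\right) = 11 \left(40 - 81\right) = 11 \left(-41\right) = -451$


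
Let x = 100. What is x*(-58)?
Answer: -5800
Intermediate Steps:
x*(-58) = 100*(-58) = -5800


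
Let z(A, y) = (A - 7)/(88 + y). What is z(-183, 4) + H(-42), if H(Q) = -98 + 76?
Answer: -1107/46 ≈ -24.065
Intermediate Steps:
z(A, y) = (-7 + A)/(88 + y)
H(Q) = -22
z(-183, 4) + H(-42) = (-7 - 183)/(88 + 4) - 22 = -190/92 - 22 = (1/92)*(-190) - 22 = -95/46 - 22 = -1107/46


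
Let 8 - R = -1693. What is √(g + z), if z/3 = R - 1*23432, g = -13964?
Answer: I*√79157 ≈ 281.35*I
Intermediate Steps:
R = 1701 (R = 8 - 1*(-1693) = 8 + 1693 = 1701)
z = -65193 (z = 3*(1701 - 1*23432) = 3*(1701 - 23432) = 3*(-21731) = -65193)
√(g + z) = √(-13964 - 65193) = √(-79157) = I*√79157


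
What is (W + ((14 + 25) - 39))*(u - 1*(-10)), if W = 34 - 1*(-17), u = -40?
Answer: -1530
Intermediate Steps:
W = 51 (W = 34 + 17 = 51)
(W + ((14 + 25) - 39))*(u - 1*(-10)) = (51 + ((14 + 25) - 39))*(-40 - 1*(-10)) = (51 + (39 - 39))*(-40 + 10) = (51 + 0)*(-30) = 51*(-30) = -1530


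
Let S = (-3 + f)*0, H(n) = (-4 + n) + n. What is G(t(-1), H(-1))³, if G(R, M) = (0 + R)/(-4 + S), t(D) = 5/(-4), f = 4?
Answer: 125/4096 ≈ 0.030518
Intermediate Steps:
H(n) = -4 + 2*n
t(D) = -5/4 (t(D) = 5*(-¼) = -5/4)
S = 0 (S = (-3 + 4)*0 = 1*0 = 0)
G(R, M) = -R/4 (G(R, M) = (0 + R)/(-4 + 0) = R/(-4) = R*(-¼) = -R/4)
G(t(-1), H(-1))³ = (-¼*(-5/4))³ = (5/16)³ = 125/4096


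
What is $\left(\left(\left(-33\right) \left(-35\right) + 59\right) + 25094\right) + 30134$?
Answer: $56442$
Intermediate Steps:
$\left(\left(\left(-33\right) \left(-35\right) + 59\right) + 25094\right) + 30134 = \left(\left(1155 + 59\right) + 25094\right) + 30134 = \left(1214 + 25094\right) + 30134 = 26308 + 30134 = 56442$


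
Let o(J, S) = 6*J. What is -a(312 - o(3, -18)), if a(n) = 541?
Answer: -541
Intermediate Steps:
-a(312 - o(3, -18)) = -1*541 = -541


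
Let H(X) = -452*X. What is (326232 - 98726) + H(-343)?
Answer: 382542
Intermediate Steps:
(326232 - 98726) + H(-343) = (326232 - 98726) - 452*(-343) = 227506 + 155036 = 382542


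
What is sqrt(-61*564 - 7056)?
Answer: 2*I*sqrt(10365) ≈ 203.62*I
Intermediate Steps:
sqrt(-61*564 - 7056) = sqrt(-34404 - 7056) = sqrt(-41460) = 2*I*sqrt(10365)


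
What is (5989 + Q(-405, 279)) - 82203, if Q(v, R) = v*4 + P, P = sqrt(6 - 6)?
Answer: -77834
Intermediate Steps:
P = 0 (P = sqrt(0) = 0)
Q(v, R) = 4*v (Q(v, R) = v*4 + 0 = 4*v + 0 = 4*v)
(5989 + Q(-405, 279)) - 82203 = (5989 + 4*(-405)) - 82203 = (5989 - 1620) - 82203 = 4369 - 82203 = -77834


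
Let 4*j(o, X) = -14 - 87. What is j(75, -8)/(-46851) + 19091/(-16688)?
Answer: -127715867/111692784 ≈ -1.1435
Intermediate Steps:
j(o, X) = -101/4 (j(o, X) = (-14 - 87)/4 = (¼)*(-101) = -101/4)
j(75, -8)/(-46851) + 19091/(-16688) = -101/4/(-46851) + 19091/(-16688) = -101/4*(-1/46851) + 19091*(-1/16688) = 101/187404 - 19091/16688 = -127715867/111692784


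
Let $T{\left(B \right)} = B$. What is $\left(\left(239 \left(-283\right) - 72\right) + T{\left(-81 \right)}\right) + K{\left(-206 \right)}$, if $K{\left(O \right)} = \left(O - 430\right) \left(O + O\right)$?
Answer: $194242$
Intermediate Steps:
$K{\left(O \right)} = 2 O \left(-430 + O\right)$ ($K{\left(O \right)} = \left(-430 + O\right) 2 O = 2 O \left(-430 + O\right)$)
$\left(\left(239 \left(-283\right) - 72\right) + T{\left(-81 \right)}\right) + K{\left(-206 \right)} = \left(\left(239 \left(-283\right) - 72\right) - 81\right) + 2 \left(-206\right) \left(-430 - 206\right) = \left(\left(-67637 - 72\right) - 81\right) + 2 \left(-206\right) \left(-636\right) = \left(-67709 - 81\right) + 262032 = -67790 + 262032 = 194242$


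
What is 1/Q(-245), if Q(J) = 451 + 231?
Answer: 1/682 ≈ 0.0014663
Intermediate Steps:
Q(J) = 682
1/Q(-245) = 1/682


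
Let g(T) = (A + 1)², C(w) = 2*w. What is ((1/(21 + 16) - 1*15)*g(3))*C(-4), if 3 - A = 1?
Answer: 39888/37 ≈ 1078.1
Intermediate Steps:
A = 2 (A = 3 - 1*1 = 3 - 1 = 2)
g(T) = 9 (g(T) = (2 + 1)² = 3² = 9)
((1/(21 + 16) - 1*15)*g(3))*C(-4) = ((1/(21 + 16) - 1*15)*9)*(2*(-4)) = ((1/37 - 15)*9)*(-8) = -554/37*9*(-8) = -4986/37*(-8) = 39888/37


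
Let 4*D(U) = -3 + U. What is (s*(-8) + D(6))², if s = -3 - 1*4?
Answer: 51529/16 ≈ 3220.6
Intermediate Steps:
D(U) = -¾ + U/4 (D(U) = (-3 + U)/4 = -¾ + U/4)
s = -7 (s = -3 - 4 = -7)
(s*(-8) + D(6))² = (-7*(-8) + (-¾ + (¼)*6))² = (56 + (-¾ + 3/2))² = (56 + ¾)² = (227/4)² = 51529/16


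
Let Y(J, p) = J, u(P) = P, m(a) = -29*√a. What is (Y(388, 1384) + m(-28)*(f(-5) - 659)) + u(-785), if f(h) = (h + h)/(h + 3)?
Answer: -397 + 37932*I*√7 ≈ -397.0 + 1.0036e+5*I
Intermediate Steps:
f(h) = 2*h/(3 + h) (f(h) = (2*h)/(3 + h) = 2*h/(3 + h))
(Y(388, 1384) + m(-28)*(f(-5) - 659)) + u(-785) = (388 + (-58*I*√7)*(2*(-5)/(3 - 5) - 659)) - 785 = (388 + (-58*I*√7)*(2*(-5)/(-2) - 659)) - 785 = (388 + (-58*I*√7)*(2*(-5)*(-½) - 659)) - 785 = (388 + (-58*I*√7)*(5 - 659)) - 785 = (388 - 58*I*√7*(-654)) - 785 = (388 + 37932*I*√7) - 785 = -397 + 37932*I*√7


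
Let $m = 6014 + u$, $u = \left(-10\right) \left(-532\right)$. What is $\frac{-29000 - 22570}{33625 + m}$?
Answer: $- \frac{51570}{44959} \approx -1.147$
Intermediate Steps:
$u = 5320$
$m = 11334$ ($m = 6014 + 5320 = 11334$)
$\frac{-29000 - 22570}{33625 + m} = \frac{-29000 - 22570}{33625 + 11334} = - \frac{51570}{44959}$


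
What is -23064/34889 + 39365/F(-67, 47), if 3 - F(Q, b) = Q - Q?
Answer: 1373336293/104667 ≈ 13121.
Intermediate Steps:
F(Q, b) = 3 (F(Q, b) = 3 - (Q - Q) = 3 - 1*0 = 3 + 0 = 3)
-23064/34889 + 39365/F(-67, 47) = -23064/34889 + 39365/3 = 1373336293/104667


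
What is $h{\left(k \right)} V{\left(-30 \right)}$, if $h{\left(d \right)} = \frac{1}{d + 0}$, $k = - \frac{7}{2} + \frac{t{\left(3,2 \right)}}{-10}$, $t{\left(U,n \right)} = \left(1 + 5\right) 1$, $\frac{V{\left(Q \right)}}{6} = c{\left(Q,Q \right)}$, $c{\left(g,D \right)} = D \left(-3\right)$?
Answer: $- \frac{5400}{41} \approx -131.71$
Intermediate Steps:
$c{\left(g,D \right)} = - 3 D$
$V{\left(Q \right)} = - 18 Q$ ($V{\left(Q \right)} = 6 \left(- 3 Q\right) = - 18 Q$)
$t{\left(U,n \right)} = 6$ ($t{\left(U,n \right)} = 6 \cdot 1 = 6$)
$k = - \frac{41}{10}$ ($k = - \frac{7}{2} + \frac{6}{-10} = \left(-7\right) \frac{1}{2} + 6 \left(- \frac{1}{10}\right) = - \frac{7}{2} - \frac{3}{5} = - \frac{41}{10} \approx -4.1$)
$h{\left(d \right)} = \frac{1}{d}$
$h{\left(k \right)} V{\left(-30 \right)} = \frac{\left(-18\right) \left(-30\right)}{- \frac{41}{10}} = \left(- \frac{10}{41}\right) 540 = - \frac{5400}{41}$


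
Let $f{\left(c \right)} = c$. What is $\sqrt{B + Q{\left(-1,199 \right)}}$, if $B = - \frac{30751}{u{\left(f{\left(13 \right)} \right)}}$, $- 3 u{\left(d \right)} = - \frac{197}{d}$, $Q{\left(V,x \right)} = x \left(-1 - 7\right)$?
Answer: $\frac{i \sqrt{298043861}}{197} \approx 87.634 i$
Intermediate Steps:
$Q{\left(V,x \right)} = - 8 x$ ($Q{\left(V,x \right)} = x \left(-8\right) = - 8 x$)
$u{\left(d \right)} = \frac{197}{3 d}$ ($u{\left(d \right)} = - \frac{\left(-197\right) \frac{1}{d}}{3} = \frac{197}{3 d}$)
$B = - \frac{1199289}{197}$ ($B = - \frac{30751}{\frac{197}{3} \cdot \frac{1}{13}} = - \frac{30751}{\frac{197}{39}} = \left(-30751\right) \frac{39}{197} = - \frac{1199289}{197} \approx -6087.8$)
$\sqrt{B + Q{\left(-1,199 \right)}} = \sqrt{- \frac{1199289}{197} - 1592} = \sqrt{- \frac{1512913}{197}} = \frac{i \sqrt{298043861}}{197}$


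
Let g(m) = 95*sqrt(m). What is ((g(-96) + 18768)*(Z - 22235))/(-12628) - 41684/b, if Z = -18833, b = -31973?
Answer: 6161042729876/100938761 + 3901460*I*sqrt(6)/3157 ≈ 61037.0 + 3027.1*I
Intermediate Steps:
((g(-96) + 18768)*(Z - 22235))/(-12628) - 41684/b = ((95*sqrt(-96) + 18768)*(-18833 - 22235))/(-12628) - 41684/(-31973) = ((95*(4*I*sqrt(6)) + 18768)*(-41068))*(-1/12628) - 41684*(-1/31973) = ((380*I*sqrt(6) + 18768)*(-41068))*(-1/12628) + 41684/31973 = ((18768 + 380*I*sqrt(6))*(-41068))*(-1/12628) + 41684/31973 = (-770764224 - 15605840*I*sqrt(6))*(-1/12628) + 41684/31973 = (192691056/3157 + 3901460*I*sqrt(6)/3157) + 41684/31973 = 6161042729876/100938761 + 3901460*I*sqrt(6)/3157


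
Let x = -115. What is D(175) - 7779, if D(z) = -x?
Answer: -7664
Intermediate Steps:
D(z) = 115 (D(z) = -1*(-115) = 115)
D(175) - 7779 = 115 - 7779 = -7664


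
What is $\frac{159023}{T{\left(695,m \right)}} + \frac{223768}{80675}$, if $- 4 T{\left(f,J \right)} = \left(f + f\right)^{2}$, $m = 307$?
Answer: $\frac{3810254307}{1558721675} \approx 2.4445$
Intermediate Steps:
$T{\left(f,J \right)} = - f^{2}$ ($T{\left(f,J \right)} = - \frac{\left(f + f\right)^{2}}{4} = - \frac{\left(2 f\right)^{2}}{4} = - \frac{4 f^{2}}{4} = - f^{2}$)
$\frac{159023}{T{\left(695,m \right)}} + \frac{223768}{80675} = \frac{159023}{\left(-1\right) 695^{2}} + \frac{223768}{80675} = \frac{159023}{\left(-1\right) 483025} + 223768 \cdot \frac{1}{80675} = \frac{159023}{-483025} + \frac{223768}{80675} = 159023 \left(- \frac{1}{483025}\right) + \frac{223768}{80675} = - \frac{159023}{483025} + \frac{223768}{80675} = \frac{3810254307}{1558721675}$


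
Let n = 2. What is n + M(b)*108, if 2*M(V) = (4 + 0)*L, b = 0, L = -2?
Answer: -430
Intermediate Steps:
M(V) = -4 (M(V) = ((4 + 0)*(-2))/2 = (4*(-2))/2 = (½)*(-8) = -4)
n + M(b)*108 = 2 - 4*108 = 2 - 432 = -430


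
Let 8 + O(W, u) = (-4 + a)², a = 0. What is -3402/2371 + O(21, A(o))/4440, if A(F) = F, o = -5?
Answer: -1885739/1315905 ≈ -1.4330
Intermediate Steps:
O(W, u) = 8 (O(W, u) = -8 + (-4 + 0)² = -8 + (-4)² = -8 + 16 = 8)
-3402/2371 + O(21, A(o))/4440 = -3402/2371 + 8/4440 = -3402*1/2371 + 8*(1/4440) = -3402/2371 + 1/555 = -1885739/1315905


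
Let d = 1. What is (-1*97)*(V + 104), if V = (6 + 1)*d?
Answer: -10767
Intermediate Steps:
V = 7 (V = (6 + 1)*1 = 7*1 = 7)
(-1*97)*(V + 104) = (-1*97)*(7 + 104) = -97*111 = -10767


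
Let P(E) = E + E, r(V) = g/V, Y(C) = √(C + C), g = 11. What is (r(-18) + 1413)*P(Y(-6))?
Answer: 50846*I*√3/9 ≈ 9785.3*I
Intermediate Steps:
Y(C) = √2*√C (Y(C) = √(2*C) = √2*√C)
r(V) = 11/V
P(E) = 2*E
(r(-18) + 1413)*P(Y(-6)) = (11/(-18) + 1413)*(2*(√2*√(-6))) = (11*(-1/18) + 1413)*(2*(√2*(I*√6))) = (-11/18 + 1413)*(2*(2*I*√3)) = 25423*(4*I*√3)/18 = 50846*I*√3/9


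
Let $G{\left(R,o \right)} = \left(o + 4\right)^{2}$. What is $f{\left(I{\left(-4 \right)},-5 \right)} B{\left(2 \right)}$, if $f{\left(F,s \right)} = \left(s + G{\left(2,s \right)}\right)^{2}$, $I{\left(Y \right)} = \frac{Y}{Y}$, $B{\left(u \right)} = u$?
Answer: $32$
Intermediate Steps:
$G{\left(R,o \right)} = \left(4 + o\right)^{2}$
$I{\left(Y \right)} = 1$
$f{\left(F,s \right)} = \left(s + \left(4 + s\right)^{2}\right)^{2}$
$f{\left(I{\left(-4 \right)},-5 \right)} B{\left(2 \right)} = \left(-5 + \left(4 - 5\right)^{2}\right)^{2} \cdot 2 = \left(-5 + \left(-1\right)^{2}\right)^{2} \cdot 2 = \left(-5 + 1\right)^{2} \cdot 2 = \left(-4\right)^{2} \cdot 2 = 16 \cdot 2 = 32$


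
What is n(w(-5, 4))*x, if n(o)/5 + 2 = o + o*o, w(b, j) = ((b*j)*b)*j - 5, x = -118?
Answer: -92286620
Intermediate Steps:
w(b, j) = -5 + b²*j² (w(b, j) = (j*b²)*j - 5 = b²*j² - 5 = -5 + b²*j²)
n(o) = -10 + 5*o + 5*o² (n(o) = -10 + 5*(o + o*o) = -10 + 5*(o + o²) = -10 + (5*o + 5*o²) = -10 + 5*o + 5*o²)
n(w(-5, 4))*x = (-10 + 5*(-5 + (-5)²*4²) + 5*(-5 + (-5)²*4²)²)*(-118) = (-10 + 5*(-5 + 25*16) + 5*(-5 + 25*16)²)*(-118) = (-10 + 5*(-5 + 400) + 5*(-5 + 400)²)*(-118) = (-10 + 5*395 + 5*395²)*(-118) = (-10 + 1975 + 5*156025)*(-118) = (-10 + 1975 + 780125)*(-118) = 782090*(-118) = -92286620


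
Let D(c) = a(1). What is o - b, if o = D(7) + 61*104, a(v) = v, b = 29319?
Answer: -22974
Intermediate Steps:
D(c) = 1
o = 6345 (o = 1 + 61*104 = 1 + 6344 = 6345)
o - b = 6345 - 1*29319 = 6345 - 29319 = -22974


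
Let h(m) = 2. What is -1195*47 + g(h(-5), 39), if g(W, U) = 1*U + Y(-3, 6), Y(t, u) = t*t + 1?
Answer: -56116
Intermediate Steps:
Y(t, u) = 1 + t**2 (Y(t, u) = t**2 + 1 = 1 + t**2)
g(W, U) = 10 + U (g(W, U) = 1*U + (1 + (-3)**2) = U + (1 + 9) = U + 10 = 10 + U)
-1195*47 + g(h(-5), 39) = -1195*47 + (10 + 39) = -56165 + 49 = -56116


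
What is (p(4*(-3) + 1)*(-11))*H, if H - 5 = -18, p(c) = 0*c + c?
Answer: -1573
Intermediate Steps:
p(c) = c (p(c) = 0 + c = c)
H = -13 (H = 5 - 18 = -13)
(p(4*(-3) + 1)*(-11))*H = ((4*(-3) + 1)*(-11))*(-13) = ((-12 + 1)*(-11))*(-13) = -11*(-11)*(-13) = 121*(-13) = -1573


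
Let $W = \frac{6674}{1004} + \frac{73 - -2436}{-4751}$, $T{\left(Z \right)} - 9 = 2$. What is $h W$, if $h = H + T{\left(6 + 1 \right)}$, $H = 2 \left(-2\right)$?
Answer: $\frac{102161983}{2385002} \approx 42.835$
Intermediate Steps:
$T{\left(Z \right)} = 11$ ($T{\left(Z \right)} = 9 + 2 = 11$)
$H = -4$
$W = \frac{14594569}{2385002}$ ($W = 6674 \cdot \frac{1}{1004} + \left(73 + 2436\right) \left(- \frac{1}{4751}\right) = \frac{3337}{502} + 2509 \left(- \frac{1}{4751}\right) = \frac{3337}{502} - \frac{2509}{4751} = \frac{14594569}{2385002} \approx 6.1193$)
$h = 7$ ($h = -4 + 11 = 7$)
$h W = 7 \cdot \frac{14594569}{2385002} = \frac{102161983}{2385002}$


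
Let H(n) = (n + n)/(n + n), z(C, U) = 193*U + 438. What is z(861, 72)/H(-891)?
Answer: 14334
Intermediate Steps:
z(C, U) = 438 + 193*U
H(n) = 1 (H(n) = (2*n)/((2*n)) = (2*n)*(1/(2*n)) = 1)
z(861, 72)/H(-891) = (438 + 193*72)/1 = (438 + 13896)*1 = 14334*1 = 14334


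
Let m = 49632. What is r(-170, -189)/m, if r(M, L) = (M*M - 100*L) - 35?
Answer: 47765/49632 ≈ 0.96238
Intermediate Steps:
r(M, L) = -35 + M² - 100*L (r(M, L) = (M² - 100*L) - 35 = -35 + M² - 100*L)
r(-170, -189)/m = (-35 + (-170)² - 100*(-189))/49632 = (-35 + 28900 + 18900)*(1/49632) = 47765*(1/49632) = 47765/49632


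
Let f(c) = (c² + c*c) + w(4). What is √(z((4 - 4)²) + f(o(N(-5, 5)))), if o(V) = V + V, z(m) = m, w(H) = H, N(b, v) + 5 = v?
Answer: 2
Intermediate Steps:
N(b, v) = -5 + v
o(V) = 2*V
f(c) = 4 + 2*c² (f(c) = (c² + c*c) + 4 = (c² + c²) + 4 = 2*c² + 4 = 4 + 2*c²)
√(z((4 - 4)²) + f(o(N(-5, 5)))) = √((4 - 4)² + (4 + 2*(2*(-5 + 5))²)) = √(0² + (4 + 2*(2*0)²)) = √(0 + (4 + 2*0²)) = √(0 + (4 + 2*0)) = √(0 + (4 + 0)) = √(0 + 4) = √4 = 2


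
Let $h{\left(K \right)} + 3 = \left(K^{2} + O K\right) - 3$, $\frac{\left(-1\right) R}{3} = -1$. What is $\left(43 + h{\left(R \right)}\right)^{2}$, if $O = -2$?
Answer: $1600$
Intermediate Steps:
$R = 3$ ($R = \left(-3\right) \left(-1\right) = 3$)
$h{\left(K \right)} = -6 + K^{2} - 2 K$ ($h{\left(K \right)} = -3 - \left(3 - K^{2} + 2 K\right) = -6 + K^{2} - 2 K$)
$\left(43 + h{\left(R \right)}\right)^{2} = \left(43 - \left(12 - 9\right)\right)^{2} = \left(43 - 3\right)^{2} = 40^{2} = 1600$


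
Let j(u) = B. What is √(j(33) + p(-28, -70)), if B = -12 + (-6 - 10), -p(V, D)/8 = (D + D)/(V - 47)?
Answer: 2*I*√2415/15 ≈ 6.5524*I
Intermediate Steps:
p(V, D) = -16*D/(-47 + V) (p(V, D) = -8*(D + D)/(V - 47) = -8*2*D/(-47 + V) = -16*D/(-47 + V))
B = -28 (B = -12 - 16 = -28)
j(u) = -28
√(j(33) + p(-28, -70)) = √(-28 - 16*(-70)/(-47 - 28)) = √(-28 - 16*(-70)/(-75)) = √(-28 - 16*(-70)*(-1/75)) = √(-28 - 224/15) = √(-644/15) = 2*I*√2415/15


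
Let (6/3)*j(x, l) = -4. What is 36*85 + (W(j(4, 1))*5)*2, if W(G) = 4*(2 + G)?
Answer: 3060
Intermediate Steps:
j(x, l) = -2 (j(x, l) = (1/2)*(-4) = -2)
W(G) = 8 + 4*G
36*85 + (W(j(4, 1))*5)*2 = 36*85 + ((8 + 4*(-2))*5)*2 = 3060 + ((8 - 8)*5)*2 = 3060 + (0*5)*2 = 3060 + 0*2 = 3060 + 0 = 3060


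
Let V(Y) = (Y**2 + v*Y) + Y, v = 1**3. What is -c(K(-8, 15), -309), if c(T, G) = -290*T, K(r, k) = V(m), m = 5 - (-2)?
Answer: 18270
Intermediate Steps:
m = 7 (m = 5 - 1*(-2) = 5 + 2 = 7)
v = 1
V(Y) = Y**2 + 2*Y (V(Y) = (Y**2 + 1*Y) + Y = (Y**2 + Y) + Y = (Y + Y**2) + Y = Y**2 + 2*Y)
K(r, k) = 63 (K(r, k) = 7*(2 + 7) = 7*9 = 63)
-c(K(-8, 15), -309) = -(-290)*63 = -1*(-18270) = 18270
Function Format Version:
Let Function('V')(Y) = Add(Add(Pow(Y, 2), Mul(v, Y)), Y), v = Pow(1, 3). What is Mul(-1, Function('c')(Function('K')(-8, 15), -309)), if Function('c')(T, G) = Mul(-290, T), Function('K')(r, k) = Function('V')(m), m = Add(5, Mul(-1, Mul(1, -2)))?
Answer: 18270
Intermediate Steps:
m = 7 (m = Add(5, Mul(-1, -2)) = Add(5, 2) = 7)
v = 1
Function('V')(Y) = Add(Pow(Y, 2), Mul(2, Y)) (Function('V')(Y) = Add(Add(Pow(Y, 2), Mul(1, Y)), Y) = Add(Add(Pow(Y, 2), Y), Y) = Add(Add(Y, Pow(Y, 2)), Y) = Add(Pow(Y, 2), Mul(2, Y)))
Function('K')(r, k) = 63 (Function('K')(r, k) = Mul(7, Add(2, 7)) = Mul(7, 9) = 63)
Mul(-1, Function('c')(Function('K')(-8, 15), -309)) = Mul(-1, Mul(-290, 63)) = Mul(-1, -18270) = 18270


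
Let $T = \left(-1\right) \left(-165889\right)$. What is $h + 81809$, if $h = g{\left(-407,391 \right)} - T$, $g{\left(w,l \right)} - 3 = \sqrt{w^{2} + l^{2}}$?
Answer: $-84077 + \sqrt{318530} \approx -83513.0$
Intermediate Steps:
$g{\left(w,l \right)} = 3 + \sqrt{l^{2} + w^{2}}$ ($g{\left(w,l \right)} = 3 + \sqrt{w^{2} + l^{2}} = 3 + \sqrt{l^{2} + w^{2}}$)
$T = 165889$
$h = -165886 + \sqrt{318530}$ ($h = \left(3 + \sqrt{391^{2} + \left(-407\right)^{2}}\right) - 165889 = \left(3 + \sqrt{152881 + 165649}\right) - 165889 = \left(3 + \sqrt{318530}\right) - 165889 = -165886 + \sqrt{318530} \approx -1.6532 \cdot 10^{5}$)
$h + 81809 = \left(-165886 + \sqrt{318530}\right) + 81809 = -84077 + \sqrt{318530}$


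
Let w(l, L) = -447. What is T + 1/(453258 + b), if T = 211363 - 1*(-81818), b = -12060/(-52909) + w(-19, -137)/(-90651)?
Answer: 212452781284649731288/724647167732735 ≈ 2.9318e+5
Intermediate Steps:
b = 372300461/1598751253 (b = -12060/(-52909) - 447/(-90651) = -12060*(-1/52909) - 447*(-1/90651) = 12060/52909 + 149/30217 = 372300461/1598751253 ≈ 0.23287)
T = 293181 (T = 211363 + 81818 = 293181)
T + 1/(453258 + b) = 293181 + 1/(453258 + 372300461/1598751253) = 293181 + 1/(724647167732735/1598751253) = 293181 + 1598751253/724647167732735 = 212452781284649731288/724647167732735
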